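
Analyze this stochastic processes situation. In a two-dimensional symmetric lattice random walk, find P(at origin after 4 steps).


P = C(4,2)^2 / 4^4
= 6^2 / 256
= 36 / 256
= 0.1406

0.1406


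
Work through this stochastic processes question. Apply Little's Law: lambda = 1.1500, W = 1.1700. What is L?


Little's Law: L = lambda * W
= 1.1500 * 1.1700
= 1.3455

1.3455


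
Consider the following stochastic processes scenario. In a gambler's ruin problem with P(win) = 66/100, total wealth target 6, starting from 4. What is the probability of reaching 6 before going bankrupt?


Gambler's ruin formula:
r = q/p = 0.3400/0.6600 = 0.5152
P(win) = (1 - r^i)/(1 - r^N)
= (1 - 0.5152^4)/(1 - 0.5152^6)
= 0.9473

0.9473


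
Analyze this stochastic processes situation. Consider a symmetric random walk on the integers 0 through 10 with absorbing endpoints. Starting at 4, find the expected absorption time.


For symmetric RW on 0,...,N with absorbing barriers, E(i) = i*(N-i)
E(4) = 4 * 6 = 24

24


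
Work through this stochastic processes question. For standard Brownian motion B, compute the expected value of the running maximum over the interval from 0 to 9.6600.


E(max B(s)) = sqrt(2t/pi)
= sqrt(2*9.6600/pi)
= sqrt(6.1497)
= 2.4799

2.4799


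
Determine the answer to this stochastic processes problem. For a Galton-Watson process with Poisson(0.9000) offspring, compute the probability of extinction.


Since mu = 0.9000 <= 1, extinction probability = 1.

1.0000


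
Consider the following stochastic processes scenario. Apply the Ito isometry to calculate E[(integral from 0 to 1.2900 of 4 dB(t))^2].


By Ito isometry: E[(int f dB)^2] = int f^2 dt
= 4^2 * 1.2900
= 16 * 1.2900 = 20.6400

20.6400


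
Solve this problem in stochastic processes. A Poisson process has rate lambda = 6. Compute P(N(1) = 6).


P(N(t)=k) = (lambda*t)^k * exp(-lambda*t) / k!
lambda*t = 6
= 6^6 * exp(-6) / 6!
= 46656 * 0.0025 / 720
= 0.1606

0.1606


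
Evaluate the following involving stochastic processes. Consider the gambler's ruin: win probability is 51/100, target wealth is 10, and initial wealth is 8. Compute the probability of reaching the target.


Gambler's ruin formula:
r = q/p = 0.4900/0.5100 = 0.9608
P(win) = (1 - r^i)/(1 - r^N)
= (1 - 0.9608^8)/(1 - 0.9608^10)
= 0.8307

0.8307


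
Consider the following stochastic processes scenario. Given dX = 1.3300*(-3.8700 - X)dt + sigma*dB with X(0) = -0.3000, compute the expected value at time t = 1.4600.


E[X(t)] = mu + (X(0) - mu)*exp(-theta*t)
= -3.8700 + (-0.3000 - -3.8700)*exp(-1.3300*1.4600)
= -3.8700 + 3.5700 * 0.1434
= -3.3579

-3.3579


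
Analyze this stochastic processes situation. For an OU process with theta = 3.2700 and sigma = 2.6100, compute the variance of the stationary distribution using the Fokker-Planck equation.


Stationary variance = sigma^2 / (2*theta)
= 2.6100^2 / (2*3.2700)
= 6.8121 / 6.5400
= 1.0416

1.0416


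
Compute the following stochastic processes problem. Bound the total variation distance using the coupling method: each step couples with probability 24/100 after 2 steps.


TV distance bound <= (1-delta)^n
= (1 - 0.2400)^2
= 0.7600^2
= 0.5776

0.5776


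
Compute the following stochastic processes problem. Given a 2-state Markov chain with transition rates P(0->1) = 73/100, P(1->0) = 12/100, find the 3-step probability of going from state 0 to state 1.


Computing P^3 by matrix multiplication.
P = [[0.2700, 0.7300], [0.1200, 0.8800]]
After raising P to the power 3:
P^3(0,1) = 0.8559

0.8559


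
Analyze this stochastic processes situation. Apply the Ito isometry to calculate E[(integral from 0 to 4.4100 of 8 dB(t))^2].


By Ito isometry: E[(int f dB)^2] = int f^2 dt
= 8^2 * 4.4100
= 64 * 4.4100 = 282.2400

282.2400


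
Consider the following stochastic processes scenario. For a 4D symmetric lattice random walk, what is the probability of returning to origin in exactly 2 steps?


P(return in 2 steps) = P(reverse first step) = 1/(2d)
= 1/8
= 0.1250

0.1250


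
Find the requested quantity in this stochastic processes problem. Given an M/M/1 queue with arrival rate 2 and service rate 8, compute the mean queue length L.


rho = 2/8 = 0.2500
L = rho/(1-rho)
= 0.2500/0.7500
= 0.3333

0.3333


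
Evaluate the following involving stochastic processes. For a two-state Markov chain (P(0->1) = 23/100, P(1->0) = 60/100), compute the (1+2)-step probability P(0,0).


P^3 = P^1 * P^2
Computing via matrix multiplication of the transition matrix.
Entry (0,0) of P^3 = 0.7243

0.7243


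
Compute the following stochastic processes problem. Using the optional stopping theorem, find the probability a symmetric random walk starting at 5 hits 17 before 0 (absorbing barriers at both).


By optional stopping theorem: E(M at tau) = M(0) = 5
P(hit 17)*17 + P(hit 0)*0 = 5
P(hit 17) = (5 - 0)/(17 - 0) = 5/17 = 0.2941

0.2941


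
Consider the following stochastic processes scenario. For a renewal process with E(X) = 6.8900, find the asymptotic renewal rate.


Long-run renewal rate = 1/E(X)
= 1/6.8900
= 0.1451

0.1451


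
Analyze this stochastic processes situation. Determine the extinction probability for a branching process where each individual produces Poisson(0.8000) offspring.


Since mu = 0.8000 <= 1, extinction probability = 1.

1.0000


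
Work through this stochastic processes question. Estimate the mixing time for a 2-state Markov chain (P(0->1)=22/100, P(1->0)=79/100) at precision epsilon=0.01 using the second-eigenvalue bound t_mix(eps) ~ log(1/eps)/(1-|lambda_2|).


lambda_2 = |1 - p01 - p10| = |1 - 0.2200 - 0.7900| = 0.0100
t_mix ~ log(1/eps)/(1 - |lambda_2|)
= log(100)/(1 - 0.0100) = 4.6052/0.9900
= 4.6517

4.6517


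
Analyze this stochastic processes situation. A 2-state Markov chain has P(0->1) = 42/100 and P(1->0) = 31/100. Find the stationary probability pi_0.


Stationary distribution: pi_0 = p10/(p01+p10), pi_1 = p01/(p01+p10)
p01 = 0.4200, p10 = 0.3100
pi_0 = 0.4247

0.4247


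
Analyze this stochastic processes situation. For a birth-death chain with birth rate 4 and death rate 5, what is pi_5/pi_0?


For birth-death process, pi_n/pi_0 = (lambda/mu)^n
= (4/5)^5
= 0.3277

0.3277


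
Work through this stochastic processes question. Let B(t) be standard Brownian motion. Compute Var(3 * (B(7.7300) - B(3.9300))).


Var(alpha*(B(t)-B(s))) = alpha^2 * (t-s)
= 3^2 * (7.7300 - 3.9300)
= 9 * 3.8000
= 34.2000

34.2000


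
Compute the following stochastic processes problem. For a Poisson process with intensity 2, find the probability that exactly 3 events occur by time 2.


P(N(t)=k) = (lambda*t)^k * exp(-lambda*t) / k!
lambda*t = 4
= 4^3 * exp(-4) / 3!
= 64 * 0.0183 / 6
= 0.1954

0.1954


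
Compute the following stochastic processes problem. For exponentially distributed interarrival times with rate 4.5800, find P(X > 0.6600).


P(X > t) = exp(-lambda * t)
= exp(-4.5800 * 0.6600)
= exp(-3.0228) = 0.0487

0.0487


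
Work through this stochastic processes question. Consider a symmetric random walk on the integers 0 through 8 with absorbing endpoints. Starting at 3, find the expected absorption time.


For symmetric RW on 0,...,N with absorbing barriers, E(i) = i*(N-i)
E(3) = 3 * 5 = 15

15


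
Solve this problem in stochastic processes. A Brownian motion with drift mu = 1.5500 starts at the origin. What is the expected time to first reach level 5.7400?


Expected first passage time = a/mu
= 5.7400/1.5500
= 3.7032

3.7032


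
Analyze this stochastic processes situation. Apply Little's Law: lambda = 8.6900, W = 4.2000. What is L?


Little's Law: L = lambda * W
= 8.6900 * 4.2000
= 36.4980

36.4980


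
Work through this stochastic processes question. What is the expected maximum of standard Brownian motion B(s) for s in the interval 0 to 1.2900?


E(max B(s)) = sqrt(2t/pi)
= sqrt(2*1.2900/pi)
= sqrt(0.8212)
= 0.9062

0.9062


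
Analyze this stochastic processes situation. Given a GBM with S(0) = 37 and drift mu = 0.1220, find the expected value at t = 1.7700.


E[S(t)] = S(0) * exp(mu * t)
= 37 * exp(0.1220 * 1.7700)
= 37 * 1.2410
= 45.9180

45.9180


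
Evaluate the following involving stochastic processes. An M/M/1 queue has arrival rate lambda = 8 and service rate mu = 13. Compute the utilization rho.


rho = lambda/mu
= 8/13
= 0.6154

0.6154


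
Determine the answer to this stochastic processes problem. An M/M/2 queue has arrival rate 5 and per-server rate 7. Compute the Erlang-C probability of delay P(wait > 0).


a = lambda/mu = 0.7143
rho = a/c = 0.3571
Erlang-C formula applied:
C(c,a) = 0.1880

0.1880


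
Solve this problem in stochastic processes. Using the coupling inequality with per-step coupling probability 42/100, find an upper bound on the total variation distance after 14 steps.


TV distance bound <= (1-delta)^n
= (1 - 0.4200)^14
= 0.5800^14
= 4.8752e-04

4.8752e-04


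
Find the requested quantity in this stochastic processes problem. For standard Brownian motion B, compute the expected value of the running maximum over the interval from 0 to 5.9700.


E(max B(s)) = sqrt(2t/pi)
= sqrt(2*5.9700/pi)
= sqrt(3.8006)
= 1.9495

1.9495


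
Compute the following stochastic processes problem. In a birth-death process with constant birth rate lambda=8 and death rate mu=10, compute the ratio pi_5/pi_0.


For birth-death process, pi_n/pi_0 = (lambda/mu)^n
= (8/10)^5
= 0.3277

0.3277


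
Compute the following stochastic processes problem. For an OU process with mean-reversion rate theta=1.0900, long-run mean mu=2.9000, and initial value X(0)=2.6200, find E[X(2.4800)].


E[X(t)] = mu + (X(0) - mu)*exp(-theta*t)
= 2.9000 + (2.6200 - 2.9000)*exp(-1.0900*2.4800)
= 2.9000 + -0.2800 * 0.0670
= 2.8812

2.8812


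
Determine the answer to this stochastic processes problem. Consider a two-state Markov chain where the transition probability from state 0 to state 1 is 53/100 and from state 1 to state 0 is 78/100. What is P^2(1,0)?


Computing P^2 by matrix multiplication.
P = [[0.4700, 0.5300], [0.7800, 0.2200]]
After raising P to the power 2:
P^2(1,0) = 0.5382

0.5382


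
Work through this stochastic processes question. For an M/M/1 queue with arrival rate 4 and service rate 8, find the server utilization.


rho = lambda/mu
= 4/8
= 0.5000

0.5000


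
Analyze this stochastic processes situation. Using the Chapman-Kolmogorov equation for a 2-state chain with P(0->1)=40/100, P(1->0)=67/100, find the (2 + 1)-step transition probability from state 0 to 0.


P^3 = P^2 * P^1
Computing via matrix multiplication of the transition matrix.
Entry (0,0) of P^3 = 0.6260

0.6260


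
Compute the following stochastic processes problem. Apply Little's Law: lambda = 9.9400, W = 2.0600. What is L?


Little's Law: L = lambda * W
= 9.9400 * 2.0600
= 20.4764

20.4764


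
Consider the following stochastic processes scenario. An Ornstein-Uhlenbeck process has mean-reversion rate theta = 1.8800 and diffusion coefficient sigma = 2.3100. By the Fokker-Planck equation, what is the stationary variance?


Stationary variance = sigma^2 / (2*theta)
= 2.3100^2 / (2*1.8800)
= 5.3361 / 3.7600
= 1.4192

1.4192


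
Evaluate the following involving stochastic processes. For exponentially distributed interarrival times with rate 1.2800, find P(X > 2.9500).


P(X > t) = exp(-lambda * t)
= exp(-1.2800 * 2.9500)
= exp(-3.7760) = 0.0229

0.0229


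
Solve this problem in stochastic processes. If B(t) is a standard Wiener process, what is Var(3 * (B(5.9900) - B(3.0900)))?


Var(alpha*(B(t)-B(s))) = alpha^2 * (t-s)
= 3^2 * (5.9900 - 3.0900)
= 9 * 2.9000
= 26.1000

26.1000


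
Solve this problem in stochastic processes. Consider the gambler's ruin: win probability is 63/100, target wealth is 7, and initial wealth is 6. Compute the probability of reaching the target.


Gambler's ruin formula:
r = q/p = 0.3700/0.6300 = 0.5873
P(win) = (1 - r^i)/(1 - r^N)
= (1 - 0.5873^6)/(1 - 0.5873^7)
= 0.9826

0.9826


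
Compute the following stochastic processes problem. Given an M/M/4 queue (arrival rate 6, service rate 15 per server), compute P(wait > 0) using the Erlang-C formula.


a = lambda/mu = 0.4000
rho = a/c = 0.1000
Erlang-C formula applied:
C(c,a) = 7.9444e-04

7.9444e-04


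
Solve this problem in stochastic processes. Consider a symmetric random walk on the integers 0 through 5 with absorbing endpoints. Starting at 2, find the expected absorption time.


For symmetric RW on 0,...,N with absorbing barriers, E(i) = i*(N-i)
E(2) = 2 * 3 = 6

6


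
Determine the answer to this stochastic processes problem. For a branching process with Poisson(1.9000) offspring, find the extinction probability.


Since mu = 1.9000 > 1, extinction prob q < 1.
Solve s = exp(mu*(s-1)) iteratively.
q = 0.2328

0.2328


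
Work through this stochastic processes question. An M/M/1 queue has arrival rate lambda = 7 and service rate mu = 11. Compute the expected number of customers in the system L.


rho = 7/11 = 0.6364
L = rho/(1-rho)
= 0.6364/0.3636
= 1.7500

1.7500


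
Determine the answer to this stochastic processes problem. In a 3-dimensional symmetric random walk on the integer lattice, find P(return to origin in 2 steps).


P(return in 2 steps) = P(reverse first step) = 1/(2d)
= 1/6
= 0.1667

0.1667


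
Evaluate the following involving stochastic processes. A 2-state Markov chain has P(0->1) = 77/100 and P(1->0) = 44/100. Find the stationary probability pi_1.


Stationary distribution: pi_0 = p10/(p01+p10), pi_1 = p01/(p01+p10)
p01 = 0.7700, p10 = 0.4400
pi_1 = 0.6364

0.6364


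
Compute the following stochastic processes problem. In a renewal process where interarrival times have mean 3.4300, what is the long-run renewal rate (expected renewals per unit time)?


Long-run renewal rate = 1/E(X)
= 1/3.4300
= 0.2915

0.2915


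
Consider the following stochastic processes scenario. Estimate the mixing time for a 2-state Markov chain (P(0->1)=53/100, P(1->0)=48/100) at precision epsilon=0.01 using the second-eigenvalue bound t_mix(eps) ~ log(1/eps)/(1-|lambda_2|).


lambda_2 = |1 - p01 - p10| = |1 - 0.5300 - 0.4800| = 0.0100
t_mix ~ log(1/eps)/(1 - |lambda_2|)
= log(100)/(1 - 0.0100) = 4.6052/0.9900
= 4.6517

4.6517


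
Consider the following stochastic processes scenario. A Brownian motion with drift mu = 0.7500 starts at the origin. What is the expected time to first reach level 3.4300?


Expected first passage time = a/mu
= 3.4300/0.7500
= 4.5733

4.5733


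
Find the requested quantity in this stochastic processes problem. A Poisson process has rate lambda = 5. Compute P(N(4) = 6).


P(N(t)=k) = (lambda*t)^k * exp(-lambda*t) / k!
lambda*t = 20
= 20^6 * exp(-20) / 6!
= 64000000 * 2.0612e-09 / 720
= 1.8321e-04

1.8321e-04


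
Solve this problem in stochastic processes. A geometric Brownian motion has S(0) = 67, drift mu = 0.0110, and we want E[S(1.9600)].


E[S(t)] = S(0) * exp(mu * t)
= 67 * exp(0.0110 * 1.9600)
= 67 * 1.0218
= 68.4602

68.4602


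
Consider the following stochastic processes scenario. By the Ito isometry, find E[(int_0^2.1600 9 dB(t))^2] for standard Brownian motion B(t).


By Ito isometry: E[(int f dB)^2] = int f^2 dt
= 9^2 * 2.1600
= 81 * 2.1600 = 174.9600

174.9600


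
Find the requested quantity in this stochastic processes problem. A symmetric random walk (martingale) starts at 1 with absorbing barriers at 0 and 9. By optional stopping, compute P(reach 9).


By optional stopping theorem: E(M at tau) = M(0) = 1
P(hit 9)*9 + P(hit 0)*0 = 1
P(hit 9) = (1 - 0)/(9 - 0) = 1/9 = 0.1111

0.1111


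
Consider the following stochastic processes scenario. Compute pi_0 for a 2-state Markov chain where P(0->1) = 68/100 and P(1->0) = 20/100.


Stationary distribution: pi_0 = p10/(p01+p10), pi_1 = p01/(p01+p10)
p01 = 0.6800, p10 = 0.2000
pi_0 = 0.2273

0.2273


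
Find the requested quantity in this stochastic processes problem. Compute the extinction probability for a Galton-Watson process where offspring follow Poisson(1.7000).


Since mu = 1.7000 > 1, extinction prob q < 1.
Solve s = exp(mu*(s-1)) iteratively.
q = 0.3088

0.3088


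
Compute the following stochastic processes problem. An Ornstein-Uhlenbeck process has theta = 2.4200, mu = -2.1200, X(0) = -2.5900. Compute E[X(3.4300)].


E[X(t)] = mu + (X(0) - mu)*exp(-theta*t)
= -2.1200 + (-2.5900 - -2.1200)*exp(-2.4200*3.4300)
= -2.1200 + -0.4700 * 2.4837e-04
= -2.1201

-2.1201


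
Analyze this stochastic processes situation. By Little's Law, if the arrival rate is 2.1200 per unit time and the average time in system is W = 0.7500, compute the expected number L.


Little's Law: L = lambda * W
= 2.1200 * 0.7500
= 1.5900

1.5900


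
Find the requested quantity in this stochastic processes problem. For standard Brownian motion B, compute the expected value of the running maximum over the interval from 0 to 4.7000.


E(max B(s)) = sqrt(2t/pi)
= sqrt(2*4.7000/pi)
= sqrt(2.9921)
= 1.7298

1.7298


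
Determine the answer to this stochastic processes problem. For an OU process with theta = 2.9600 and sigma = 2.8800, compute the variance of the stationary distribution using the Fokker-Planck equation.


Stationary variance = sigma^2 / (2*theta)
= 2.8800^2 / (2*2.9600)
= 8.2944 / 5.9200
= 1.4011

1.4011


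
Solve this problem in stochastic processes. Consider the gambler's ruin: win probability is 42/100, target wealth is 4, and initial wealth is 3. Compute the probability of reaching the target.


Gambler's ruin formula:
r = q/p = 0.5800/0.4200 = 1.3810
P(win) = (1 - r^i)/(1 - r^N)
= (1 - 1.3810^3)/(1 - 1.3810^4)
= 0.6195

0.6195


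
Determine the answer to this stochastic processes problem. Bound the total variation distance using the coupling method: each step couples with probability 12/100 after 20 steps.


TV distance bound <= (1-delta)^n
= (1 - 0.1200)^20
= 0.8800^20
= 0.0776

0.0776


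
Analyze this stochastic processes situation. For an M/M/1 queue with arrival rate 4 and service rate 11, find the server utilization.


rho = lambda/mu
= 4/11
= 0.3636

0.3636


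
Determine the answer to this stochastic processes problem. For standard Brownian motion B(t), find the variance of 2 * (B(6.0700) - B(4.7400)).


Var(alpha*(B(t)-B(s))) = alpha^2 * (t-s)
= 2^2 * (6.0700 - 4.7400)
= 4 * 1.3300
= 5.3200

5.3200


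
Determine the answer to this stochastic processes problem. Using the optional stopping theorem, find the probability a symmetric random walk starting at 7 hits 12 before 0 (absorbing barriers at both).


By optional stopping theorem: E(M at tau) = M(0) = 7
P(hit 12)*12 + P(hit 0)*0 = 7
P(hit 12) = (7 - 0)/(12 - 0) = 7/12 = 0.5833

0.5833


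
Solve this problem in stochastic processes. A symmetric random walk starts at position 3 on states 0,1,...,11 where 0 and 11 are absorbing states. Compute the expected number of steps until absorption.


For symmetric RW on 0,...,N with absorbing barriers, E(i) = i*(N-i)
E(3) = 3 * 8 = 24

24


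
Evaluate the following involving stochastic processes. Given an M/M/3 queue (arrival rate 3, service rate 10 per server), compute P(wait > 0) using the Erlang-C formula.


a = lambda/mu = 0.3000
rho = a/c = 0.1000
Erlang-C formula applied:
C(c,a) = 0.0037

0.0037


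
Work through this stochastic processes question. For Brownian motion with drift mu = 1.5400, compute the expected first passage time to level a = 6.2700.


Expected first passage time = a/mu
= 6.2700/1.5400
= 4.0714

4.0714


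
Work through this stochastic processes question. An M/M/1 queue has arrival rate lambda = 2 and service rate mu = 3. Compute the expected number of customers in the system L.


rho = 2/3 = 0.6667
L = rho/(1-rho)
= 0.6667/0.3333
= 2.0000

2.0000


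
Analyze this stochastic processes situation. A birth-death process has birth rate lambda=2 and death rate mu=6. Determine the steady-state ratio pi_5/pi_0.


For birth-death process, pi_n/pi_0 = (lambda/mu)^n
= (2/6)^5
= 0.0041

0.0041


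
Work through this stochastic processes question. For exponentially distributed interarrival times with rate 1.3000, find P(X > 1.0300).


P(X > t) = exp(-lambda * t)
= exp(-1.3000 * 1.0300)
= exp(-1.3390) = 0.2621

0.2621


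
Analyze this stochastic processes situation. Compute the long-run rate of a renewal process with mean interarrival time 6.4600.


Long-run renewal rate = 1/E(X)
= 1/6.4600
= 0.1548

0.1548


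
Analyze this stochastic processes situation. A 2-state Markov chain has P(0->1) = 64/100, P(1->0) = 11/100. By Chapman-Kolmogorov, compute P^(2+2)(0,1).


P^4 = P^2 * P^2
Computing via matrix multiplication of the transition matrix.
Entry (0,1) of P^4 = 0.8500

0.8500


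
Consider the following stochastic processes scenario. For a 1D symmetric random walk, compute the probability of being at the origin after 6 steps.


P(S(6) = 0) = C(6,3) / 4^3
= 20 / 64
= 0.3125

0.3125


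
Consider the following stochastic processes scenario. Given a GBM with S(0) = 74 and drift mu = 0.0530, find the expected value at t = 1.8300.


E[S(t)] = S(0) * exp(mu * t)
= 74 * exp(0.0530 * 1.8300)
= 74 * 1.1018
= 81.5369

81.5369


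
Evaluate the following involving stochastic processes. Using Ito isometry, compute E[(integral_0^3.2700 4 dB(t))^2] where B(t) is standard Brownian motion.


By Ito isometry: E[(int f dB)^2] = int f^2 dt
= 4^2 * 3.2700
= 16 * 3.2700 = 52.3200

52.3200


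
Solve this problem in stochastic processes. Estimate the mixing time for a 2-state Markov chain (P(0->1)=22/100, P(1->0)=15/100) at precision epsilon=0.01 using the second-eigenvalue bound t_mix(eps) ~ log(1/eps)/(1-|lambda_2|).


lambda_2 = |1 - p01 - p10| = |1 - 0.2200 - 0.1500| = 0.6300
t_mix ~ log(1/eps)/(1 - |lambda_2|)
= log(100)/(1 - 0.6300) = 4.6052/0.3700
= 12.4464

12.4464


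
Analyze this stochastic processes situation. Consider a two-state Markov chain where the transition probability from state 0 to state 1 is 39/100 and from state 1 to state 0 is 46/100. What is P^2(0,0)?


Computing P^2 by matrix multiplication.
P = [[0.6100, 0.3900], [0.4600, 0.5400]]
After raising P to the power 2:
P^2(0,0) = 0.5515

0.5515


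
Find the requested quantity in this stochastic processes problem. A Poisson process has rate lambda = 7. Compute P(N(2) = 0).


P(N(t)=k) = (lambda*t)^k * exp(-lambda*t) / k!
lambda*t = 14
= 14^0 * exp(-14) / 0!
= 1 * 8.3153e-07 / 1
= 8.3153e-07

8.3153e-07


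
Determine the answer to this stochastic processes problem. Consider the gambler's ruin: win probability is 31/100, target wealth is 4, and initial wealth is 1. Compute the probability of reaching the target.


Gambler's ruin formula:
r = q/p = 0.6900/0.3100 = 2.2258
P(win) = (1 - r^i)/(1 - r^N)
= (1 - 2.2258^1)/(1 - 2.2258^4)
= 0.0521

0.0521


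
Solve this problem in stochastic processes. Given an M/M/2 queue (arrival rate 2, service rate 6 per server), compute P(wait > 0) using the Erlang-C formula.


a = lambda/mu = 0.3333
rho = a/c = 0.1667
Erlang-C formula applied:
C(c,a) = 0.0476

0.0476


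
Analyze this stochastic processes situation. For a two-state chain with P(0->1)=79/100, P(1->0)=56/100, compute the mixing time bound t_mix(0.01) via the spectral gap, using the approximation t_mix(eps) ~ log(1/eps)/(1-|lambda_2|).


lambda_2 = |1 - p01 - p10| = |1 - 0.7900 - 0.5600| = 0.3500
t_mix ~ log(1/eps)/(1 - |lambda_2|)
= log(100)/(1 - 0.3500) = 4.6052/0.6500
= 7.0849

7.0849


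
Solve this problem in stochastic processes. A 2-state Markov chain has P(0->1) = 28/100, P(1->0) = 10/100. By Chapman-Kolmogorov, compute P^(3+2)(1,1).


P^5 = P^3 * P^2
Computing via matrix multiplication of the transition matrix.
Entry (1,1) of P^5 = 0.7610

0.7610


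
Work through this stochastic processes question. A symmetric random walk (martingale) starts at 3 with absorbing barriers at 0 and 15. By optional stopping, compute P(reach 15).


By optional stopping theorem: E(M at tau) = M(0) = 3
P(hit 15)*15 + P(hit 0)*0 = 3
P(hit 15) = (3 - 0)/(15 - 0) = 1/5 = 0.2000

0.2000


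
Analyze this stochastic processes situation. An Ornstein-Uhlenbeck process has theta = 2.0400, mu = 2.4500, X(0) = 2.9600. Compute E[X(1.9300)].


E[X(t)] = mu + (X(0) - mu)*exp(-theta*t)
= 2.4500 + (2.9600 - 2.4500)*exp(-2.0400*1.9300)
= 2.4500 + 0.5100 * 0.0195
= 2.4599

2.4599


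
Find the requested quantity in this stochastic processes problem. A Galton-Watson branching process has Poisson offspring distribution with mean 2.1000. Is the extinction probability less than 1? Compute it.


Since mu = 2.1000 > 1, extinction prob q < 1.
Solve s = exp(mu*(s-1)) iteratively.
q = 0.1779

0.1779


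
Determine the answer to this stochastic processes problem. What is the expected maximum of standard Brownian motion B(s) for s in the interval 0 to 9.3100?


E(max B(s)) = sqrt(2t/pi)
= sqrt(2*9.3100/pi)
= sqrt(5.9269)
= 2.4345

2.4345


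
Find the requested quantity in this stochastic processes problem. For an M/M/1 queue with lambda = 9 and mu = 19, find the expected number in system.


rho = 9/19 = 0.4737
L = rho/(1-rho)
= 0.4737/0.5263
= 0.9000

0.9000


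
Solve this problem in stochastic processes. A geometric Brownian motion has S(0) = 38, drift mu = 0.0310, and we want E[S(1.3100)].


E[S(t)] = S(0) * exp(mu * t)
= 38 * exp(0.0310 * 1.3100)
= 38 * 1.0414
= 39.5749

39.5749


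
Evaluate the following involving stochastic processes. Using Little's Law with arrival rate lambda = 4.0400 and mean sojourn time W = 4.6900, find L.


Little's Law: L = lambda * W
= 4.0400 * 4.6900
= 18.9476

18.9476


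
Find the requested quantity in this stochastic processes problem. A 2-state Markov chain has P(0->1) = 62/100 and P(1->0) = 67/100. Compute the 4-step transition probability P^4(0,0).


Computing P^4 by matrix multiplication.
P = [[0.3800, 0.6200], [0.6700, 0.3300]]
After raising P to the power 4:
P^4(0,0) = 0.5228

0.5228


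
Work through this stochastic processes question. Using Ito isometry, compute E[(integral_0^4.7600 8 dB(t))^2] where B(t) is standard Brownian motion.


By Ito isometry: E[(int f dB)^2] = int f^2 dt
= 8^2 * 4.7600
= 64 * 4.7600 = 304.6400

304.6400


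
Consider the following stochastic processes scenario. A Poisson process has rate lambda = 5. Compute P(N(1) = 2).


P(N(t)=k) = (lambda*t)^k * exp(-lambda*t) / k!
lambda*t = 5
= 5^2 * exp(-5) / 2!
= 25 * 0.0067 / 2
= 0.0842

0.0842


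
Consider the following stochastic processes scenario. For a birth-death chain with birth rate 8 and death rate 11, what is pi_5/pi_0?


For birth-death process, pi_n/pi_0 = (lambda/mu)^n
= (8/11)^5
= 0.2035

0.2035


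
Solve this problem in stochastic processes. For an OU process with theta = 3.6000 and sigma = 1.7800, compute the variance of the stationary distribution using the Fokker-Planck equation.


Stationary variance = sigma^2 / (2*theta)
= 1.7800^2 / (2*3.6000)
= 3.1684 / 7.2000
= 0.4401

0.4401


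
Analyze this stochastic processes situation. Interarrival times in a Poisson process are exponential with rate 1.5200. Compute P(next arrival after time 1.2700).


P(X > t) = exp(-lambda * t)
= exp(-1.5200 * 1.2700)
= exp(-1.9304) = 0.1451

0.1451


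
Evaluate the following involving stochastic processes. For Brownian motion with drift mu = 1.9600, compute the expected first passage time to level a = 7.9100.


Expected first passage time = a/mu
= 7.9100/1.9600
= 4.0357

4.0357


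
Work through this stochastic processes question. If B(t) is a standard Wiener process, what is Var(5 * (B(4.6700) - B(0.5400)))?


Var(alpha*(B(t)-B(s))) = alpha^2 * (t-s)
= 5^2 * (4.6700 - 0.5400)
= 25 * 4.1300
= 103.2500

103.2500


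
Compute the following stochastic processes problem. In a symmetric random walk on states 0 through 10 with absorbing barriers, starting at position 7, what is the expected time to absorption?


For symmetric RW on 0,...,N with absorbing barriers, E(i) = i*(N-i)
E(7) = 7 * 3 = 21

21


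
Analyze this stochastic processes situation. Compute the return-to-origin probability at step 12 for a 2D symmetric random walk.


P = C(12,6)^2 / 4^12
= 924^2 / 16777216
= 853776 / 16777216
= 0.0509

0.0509


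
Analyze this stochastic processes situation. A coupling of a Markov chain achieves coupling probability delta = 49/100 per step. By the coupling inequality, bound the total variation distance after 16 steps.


TV distance bound <= (1-delta)^n
= (1 - 0.4900)^16
= 0.5100^16
= 2.0947e-05

2.0947e-05


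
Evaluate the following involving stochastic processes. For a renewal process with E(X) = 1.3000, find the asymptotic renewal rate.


Long-run renewal rate = 1/E(X)
= 1/1.3000
= 0.7692

0.7692


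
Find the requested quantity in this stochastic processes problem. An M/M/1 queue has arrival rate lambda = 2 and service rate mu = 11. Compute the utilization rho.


rho = lambda/mu
= 2/11
= 0.1818

0.1818


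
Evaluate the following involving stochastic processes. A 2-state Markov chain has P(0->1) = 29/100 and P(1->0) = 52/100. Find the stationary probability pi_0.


Stationary distribution: pi_0 = p10/(p01+p10), pi_1 = p01/(p01+p10)
p01 = 0.2900, p10 = 0.5200
pi_0 = 0.6420

0.6420


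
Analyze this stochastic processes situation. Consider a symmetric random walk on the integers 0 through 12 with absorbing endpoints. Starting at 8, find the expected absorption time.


For symmetric RW on 0,...,N with absorbing barriers, E(i) = i*(N-i)
E(8) = 8 * 4 = 32

32


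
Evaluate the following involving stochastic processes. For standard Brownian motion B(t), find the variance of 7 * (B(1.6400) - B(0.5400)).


Var(alpha*(B(t)-B(s))) = alpha^2 * (t-s)
= 7^2 * (1.6400 - 0.5400)
= 49 * 1.1000
= 53.9000

53.9000


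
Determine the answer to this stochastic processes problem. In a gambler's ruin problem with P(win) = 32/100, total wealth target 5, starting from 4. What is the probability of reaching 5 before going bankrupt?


Gambler's ruin formula:
r = q/p = 0.6800/0.3200 = 2.1250
P(win) = (1 - r^i)/(1 - r^N)
= (1 - 2.1250^4)/(1 - 2.1250^5)
= 0.4581

0.4581


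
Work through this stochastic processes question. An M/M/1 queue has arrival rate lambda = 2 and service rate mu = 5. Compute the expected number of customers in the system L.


rho = 2/5 = 0.4000
L = rho/(1-rho)
= 0.4000/0.6000
= 0.6667

0.6667


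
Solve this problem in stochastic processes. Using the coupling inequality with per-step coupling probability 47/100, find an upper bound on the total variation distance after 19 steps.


TV distance bound <= (1-delta)^n
= (1 - 0.4700)^19
= 0.5300^19
= 5.7709e-06

5.7709e-06


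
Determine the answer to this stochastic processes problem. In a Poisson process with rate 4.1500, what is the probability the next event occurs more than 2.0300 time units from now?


P(X > t) = exp(-lambda * t)
= exp(-4.1500 * 2.0300)
= exp(-8.4245) = 2.1943e-04

2.1943e-04


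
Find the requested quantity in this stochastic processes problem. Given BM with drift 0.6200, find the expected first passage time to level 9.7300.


Expected first passage time = a/mu
= 9.7300/0.6200
= 15.6935

15.6935


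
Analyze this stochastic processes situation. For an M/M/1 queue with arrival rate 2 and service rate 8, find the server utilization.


rho = lambda/mu
= 2/8
= 0.2500

0.2500


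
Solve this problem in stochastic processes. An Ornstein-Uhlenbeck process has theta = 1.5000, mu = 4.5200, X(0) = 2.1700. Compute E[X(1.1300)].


E[X(t)] = mu + (X(0) - mu)*exp(-theta*t)
= 4.5200 + (2.1700 - 4.5200)*exp(-1.5000*1.1300)
= 4.5200 + -2.3500 * 0.1836
= 4.0885

4.0885


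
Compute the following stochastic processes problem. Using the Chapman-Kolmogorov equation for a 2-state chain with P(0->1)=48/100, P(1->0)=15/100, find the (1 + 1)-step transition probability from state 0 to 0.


P^2 = P^1 * P^1
Computing via matrix multiplication of the transition matrix.
Entry (0,0) of P^2 = 0.3424

0.3424


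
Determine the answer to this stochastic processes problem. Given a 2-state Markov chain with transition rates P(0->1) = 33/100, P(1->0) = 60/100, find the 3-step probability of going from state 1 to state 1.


Computing P^3 by matrix multiplication.
P = [[0.6700, 0.3300], [0.6000, 0.4000]]
After raising P to the power 3:
P^3(1,1) = 0.3551

0.3551


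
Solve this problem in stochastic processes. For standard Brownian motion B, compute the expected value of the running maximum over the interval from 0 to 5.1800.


E(max B(s)) = sqrt(2t/pi)
= sqrt(2*5.1800/pi)
= sqrt(3.2977)
= 1.8160

1.8160


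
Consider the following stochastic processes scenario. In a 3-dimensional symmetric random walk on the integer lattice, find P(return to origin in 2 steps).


P(return in 2 steps) = P(reverse first step) = 1/(2d)
= 1/6
= 0.1667

0.1667


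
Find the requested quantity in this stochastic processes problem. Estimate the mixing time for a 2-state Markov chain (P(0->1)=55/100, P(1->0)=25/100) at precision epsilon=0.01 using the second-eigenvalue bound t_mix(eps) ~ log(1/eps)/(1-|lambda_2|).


lambda_2 = |1 - p01 - p10| = |1 - 0.5500 - 0.2500| = 0.2000
t_mix ~ log(1/eps)/(1 - |lambda_2|)
= log(100)/(1 - 0.2000) = 4.6052/0.8000
= 5.7565

5.7565


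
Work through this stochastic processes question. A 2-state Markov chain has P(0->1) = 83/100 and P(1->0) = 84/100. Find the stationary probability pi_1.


Stationary distribution: pi_0 = p10/(p01+p10), pi_1 = p01/(p01+p10)
p01 = 0.8300, p10 = 0.8400
pi_1 = 0.4970

0.4970


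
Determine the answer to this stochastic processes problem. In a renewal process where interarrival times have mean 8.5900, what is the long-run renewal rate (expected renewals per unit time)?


Long-run renewal rate = 1/E(X)
= 1/8.5900
= 0.1164

0.1164


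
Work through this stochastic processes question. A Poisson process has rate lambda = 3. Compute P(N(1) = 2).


P(N(t)=k) = (lambda*t)^k * exp(-lambda*t) / k!
lambda*t = 3
= 3^2 * exp(-3) / 2!
= 9 * 0.0498 / 2
= 0.2240

0.2240


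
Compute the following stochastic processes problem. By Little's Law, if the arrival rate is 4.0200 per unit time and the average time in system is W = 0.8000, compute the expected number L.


Little's Law: L = lambda * W
= 4.0200 * 0.8000
= 3.2160

3.2160


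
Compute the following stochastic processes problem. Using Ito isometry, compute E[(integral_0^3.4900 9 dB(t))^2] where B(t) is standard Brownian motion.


By Ito isometry: E[(int f dB)^2] = int f^2 dt
= 9^2 * 3.4900
= 81 * 3.4900 = 282.6900

282.6900


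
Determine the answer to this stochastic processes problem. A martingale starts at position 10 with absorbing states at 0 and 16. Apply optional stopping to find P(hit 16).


By optional stopping theorem: E(M at tau) = M(0) = 10
P(hit 16)*16 + P(hit 0)*0 = 10
P(hit 16) = (10 - 0)/(16 - 0) = 5/8 = 0.6250

0.6250


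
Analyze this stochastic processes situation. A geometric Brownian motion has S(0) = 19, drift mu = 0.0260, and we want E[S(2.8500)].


E[S(t)] = S(0) * exp(mu * t)
= 19 * exp(0.0260 * 2.8500)
= 19 * 1.0769
= 20.4614

20.4614


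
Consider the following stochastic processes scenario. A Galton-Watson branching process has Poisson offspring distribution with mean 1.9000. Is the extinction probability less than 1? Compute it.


Since mu = 1.9000 > 1, extinction prob q < 1.
Solve s = exp(mu*(s-1)) iteratively.
q = 0.2328

0.2328


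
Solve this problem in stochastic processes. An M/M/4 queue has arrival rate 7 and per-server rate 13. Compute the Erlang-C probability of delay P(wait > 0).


a = lambda/mu = 0.5385
rho = a/c = 0.1346
Erlang-C formula applied:
C(c,a) = 0.0024

0.0024


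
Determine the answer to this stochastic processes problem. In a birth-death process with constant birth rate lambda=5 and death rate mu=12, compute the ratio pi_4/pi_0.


For birth-death process, pi_n/pi_0 = (lambda/mu)^n
= (5/12)^4
= 0.0301

0.0301


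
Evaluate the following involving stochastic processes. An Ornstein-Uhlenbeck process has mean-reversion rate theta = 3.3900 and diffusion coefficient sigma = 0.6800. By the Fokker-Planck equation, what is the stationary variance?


Stationary variance = sigma^2 / (2*theta)
= 0.6800^2 / (2*3.3900)
= 0.4624 / 6.7800
= 0.0682

0.0682


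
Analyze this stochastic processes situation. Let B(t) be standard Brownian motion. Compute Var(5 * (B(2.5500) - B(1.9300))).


Var(alpha*(B(t)-B(s))) = alpha^2 * (t-s)
= 5^2 * (2.5500 - 1.9300)
= 25 * 0.6200
= 15.5000

15.5000


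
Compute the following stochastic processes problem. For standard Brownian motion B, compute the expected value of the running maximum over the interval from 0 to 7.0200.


E(max B(s)) = sqrt(2t/pi)
= sqrt(2*7.0200/pi)
= sqrt(4.4691)
= 2.1140

2.1140


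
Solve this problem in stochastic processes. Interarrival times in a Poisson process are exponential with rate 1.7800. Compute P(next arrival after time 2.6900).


P(X > t) = exp(-lambda * t)
= exp(-1.7800 * 2.6900)
= exp(-4.7882) = 0.0083

0.0083


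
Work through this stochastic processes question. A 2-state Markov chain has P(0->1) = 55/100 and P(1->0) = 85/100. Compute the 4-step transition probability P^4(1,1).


Computing P^4 by matrix multiplication.
P = [[0.4500, 0.5500], [0.8500, 0.1500]]
After raising P to the power 4:
P^4(1,1) = 0.4084

0.4084


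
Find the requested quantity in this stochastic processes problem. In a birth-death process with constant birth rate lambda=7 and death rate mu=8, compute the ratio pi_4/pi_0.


For birth-death process, pi_n/pi_0 = (lambda/mu)^n
= (7/8)^4
= 0.5862

0.5862


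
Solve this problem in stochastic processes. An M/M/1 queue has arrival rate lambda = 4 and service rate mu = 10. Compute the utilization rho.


rho = lambda/mu
= 4/10
= 0.4000

0.4000


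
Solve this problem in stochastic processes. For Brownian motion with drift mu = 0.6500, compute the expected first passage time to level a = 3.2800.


Expected first passage time = a/mu
= 3.2800/0.6500
= 5.0462

5.0462


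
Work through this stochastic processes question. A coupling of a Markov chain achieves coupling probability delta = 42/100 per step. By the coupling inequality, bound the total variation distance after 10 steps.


TV distance bound <= (1-delta)^n
= (1 - 0.4200)^10
= 0.5800^10
= 0.0043

0.0043


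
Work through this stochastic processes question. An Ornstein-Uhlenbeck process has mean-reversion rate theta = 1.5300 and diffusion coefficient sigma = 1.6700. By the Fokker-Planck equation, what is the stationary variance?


Stationary variance = sigma^2 / (2*theta)
= 1.6700^2 / (2*1.5300)
= 2.7889 / 3.0600
= 0.9114

0.9114


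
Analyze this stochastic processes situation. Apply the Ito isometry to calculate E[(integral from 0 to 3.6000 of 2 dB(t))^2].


By Ito isometry: E[(int f dB)^2] = int f^2 dt
= 2^2 * 3.6000
= 4 * 3.6000 = 14.4000

14.4000


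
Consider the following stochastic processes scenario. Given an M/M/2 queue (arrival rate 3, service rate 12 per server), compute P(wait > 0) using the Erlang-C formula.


a = lambda/mu = 0.2500
rho = a/c = 0.1250
Erlang-C formula applied:
C(c,a) = 0.0278

0.0278


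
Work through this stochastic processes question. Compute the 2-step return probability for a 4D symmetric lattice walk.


P(return in 2 steps) = P(reverse first step) = 1/(2d)
= 1/8
= 0.1250

0.1250


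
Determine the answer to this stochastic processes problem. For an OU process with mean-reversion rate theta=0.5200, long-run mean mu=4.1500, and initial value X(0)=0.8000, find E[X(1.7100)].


E[X(t)] = mu + (X(0) - mu)*exp(-theta*t)
= 4.1500 + (0.8000 - 4.1500)*exp(-0.5200*1.7100)
= 4.1500 + -3.3500 * 0.4110
= 2.7732

2.7732
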